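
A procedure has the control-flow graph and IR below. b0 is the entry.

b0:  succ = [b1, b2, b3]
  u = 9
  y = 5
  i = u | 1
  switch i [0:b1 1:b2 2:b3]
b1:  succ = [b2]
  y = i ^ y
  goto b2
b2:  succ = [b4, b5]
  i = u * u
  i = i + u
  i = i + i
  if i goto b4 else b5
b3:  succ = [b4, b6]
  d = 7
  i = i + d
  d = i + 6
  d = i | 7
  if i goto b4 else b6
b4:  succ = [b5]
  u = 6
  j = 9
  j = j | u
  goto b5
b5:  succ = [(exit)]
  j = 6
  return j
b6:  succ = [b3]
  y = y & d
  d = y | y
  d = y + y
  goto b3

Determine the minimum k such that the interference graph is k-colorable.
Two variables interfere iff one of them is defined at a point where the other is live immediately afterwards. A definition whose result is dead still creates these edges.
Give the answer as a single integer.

Per-block:
  b0 def {i,u,y} use ∅
  b1 def {y} use {i,y}
  b2 def {i} use {u}
  b3 def {d,i} use {i}
  b4 def {j,u} use ∅
  b5 def {j} use ∅
  b6 def {d,y} use {d,y}

Liveness:
  live b0: ∅→{i,u,y}
  live b1: {i,u,y}→{u}
  live b2: {u}→∅
  live b3: {i,y}→{d,i,y}
  live b4: ∅→∅
  live b5: ∅→∅
  live b6: {d,i,y}→{i,y}

Interfere edges:
  d↔{i,y}
  i↔{d,u,y}
  j↔{u}
  u↔{i,j,y}
  y↔{d,i,u}

Colouring:
  {d,i,y} pairwise interfere (3-clique) ⇒ χ ≥ 3
  3-colouring: c0={i,j}  c1={d,u}  c2={y}
  χ = 3

Answer: 3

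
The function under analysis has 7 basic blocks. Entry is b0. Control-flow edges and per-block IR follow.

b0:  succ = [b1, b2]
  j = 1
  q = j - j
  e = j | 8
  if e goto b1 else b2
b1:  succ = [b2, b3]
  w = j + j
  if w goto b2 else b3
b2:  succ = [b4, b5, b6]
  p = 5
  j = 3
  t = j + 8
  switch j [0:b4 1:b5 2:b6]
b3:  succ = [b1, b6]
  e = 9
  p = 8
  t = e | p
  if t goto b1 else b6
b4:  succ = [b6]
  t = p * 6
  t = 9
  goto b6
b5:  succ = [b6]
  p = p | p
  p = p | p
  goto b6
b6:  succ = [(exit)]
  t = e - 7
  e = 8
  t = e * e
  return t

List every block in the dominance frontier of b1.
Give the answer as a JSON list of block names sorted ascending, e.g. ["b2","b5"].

idom tree: b1←b0 b2←b0 b3←b1 b4←b2 b5←b2 b6←b0
Dom∩ at merges:
  b1: preds {b0,b3}: {b0} ∩ {b0,b1,b3} = {b0}; idom=b0
  b2: preds {b0,b1}: {b0} ∩ {b0,b1} = {b0}; idom=b0
  b6: preds {b2,b3,b4,b5}: {b0,b2} ∩ {b0,b1,b3} ∩ {b0,b2,b4} ∩ {b0,b2,b5} = {b0}; idom=b0

DF walk-up:
  b1←b0: walk · to b0
  b1←b3: walk b3→b1 to b0
  b2←b0: walk · to b0
  b2←b1: walk b1 to b0
  b6←b2: walk b2 to b0
  b6←b3: walk b3→b1 to b0
  b6←b4: walk b4→b2 to b0
  b6←b5: walk b5→b2 to b0
  b0 → ∅
  b1 → {b1,b2,b6}
  b2 → {b6}
  b3 → {b1,b6}
  b4 → {b6}
  b5 → {b6}
  b6 → ∅

DF(b1) = ["b1", "b2", "b6"]

Answer: ["b1", "b2", "b6"]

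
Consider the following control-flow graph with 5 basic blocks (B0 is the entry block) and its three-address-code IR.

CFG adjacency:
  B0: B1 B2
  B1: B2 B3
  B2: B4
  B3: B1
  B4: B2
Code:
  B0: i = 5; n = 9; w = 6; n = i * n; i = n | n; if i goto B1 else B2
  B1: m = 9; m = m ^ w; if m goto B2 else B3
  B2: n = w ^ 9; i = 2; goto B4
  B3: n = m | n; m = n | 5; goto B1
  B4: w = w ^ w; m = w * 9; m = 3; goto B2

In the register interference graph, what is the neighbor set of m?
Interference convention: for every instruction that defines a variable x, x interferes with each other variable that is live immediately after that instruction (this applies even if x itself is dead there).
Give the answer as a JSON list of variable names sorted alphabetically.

def/use:
  B0 def {i,n,w} use ∅
  B1 def {m} use {w}
  B2 def {i,n} use {w}
  B3 def {m,n} use {m,n}
  B4 def {m,w} use {w}

Live sets:
  B0: in=∅ out={n,w}
  B1: in={n,w} out={m,n,w}
  B2: in={w} out={w}
  B3: in={m,n,w} out={n,w}
  B4: in={w} out={w}

Interference:
  i — {n,w}
  m — {n,w}
  n — {i,m,w}
  w — {i,m,n}

N(m) = ["n", "w"]

Answer: ["n", "w"]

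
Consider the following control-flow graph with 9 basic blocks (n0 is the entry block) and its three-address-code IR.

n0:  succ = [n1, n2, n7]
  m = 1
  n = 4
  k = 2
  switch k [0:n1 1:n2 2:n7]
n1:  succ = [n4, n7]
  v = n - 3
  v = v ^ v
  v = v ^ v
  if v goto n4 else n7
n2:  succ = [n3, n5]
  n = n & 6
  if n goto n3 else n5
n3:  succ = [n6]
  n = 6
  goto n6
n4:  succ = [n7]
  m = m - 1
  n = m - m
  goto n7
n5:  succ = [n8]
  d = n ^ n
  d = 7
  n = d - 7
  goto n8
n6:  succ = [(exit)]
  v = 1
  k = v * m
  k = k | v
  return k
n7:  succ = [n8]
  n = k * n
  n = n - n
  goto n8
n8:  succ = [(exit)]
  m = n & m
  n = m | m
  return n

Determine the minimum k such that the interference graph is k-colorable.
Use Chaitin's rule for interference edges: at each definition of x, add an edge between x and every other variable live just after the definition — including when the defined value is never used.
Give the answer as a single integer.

Answer: 4

Working:
Per-block:
  n0: {k,m,n} / ∅
  n1: {v} / {n}
  n2: {n} / {n}
  n3: {n} / ∅
  n4: {m,n} / {m}
  n5: {d,n} / {n}
  n6: {k,v} / {m}
  n7: {n} / {k,n}
  n8: {m,n} / {m,n}

Liveness:
  n0 li=∅ lo={k,m,n}
  n1 li={k,m,n} lo={k,m,n}
  n2 li={m,n} lo={m,n}
  n3 li={m} lo={m}
  n4 li={k,m} lo={k,m,n}
  n5 li={m,n} lo={m,n}
  n6 li={m} lo=∅
  n7 li={k,m,n} lo={m,n}
  n8 li={m,n} lo=∅

Interfere edges:
  d: {m}
  k: {m,n,v}
  m: {d,k,n,v}
  n: {k,m,v}
  v: {k,m,n}

Chromatic number:
  clique {k,m,n,v} ⇒ need ≥ 4
  4-colouring: R0={m}  R1={d,k}  R2={n}  R3={v}
  χ = 4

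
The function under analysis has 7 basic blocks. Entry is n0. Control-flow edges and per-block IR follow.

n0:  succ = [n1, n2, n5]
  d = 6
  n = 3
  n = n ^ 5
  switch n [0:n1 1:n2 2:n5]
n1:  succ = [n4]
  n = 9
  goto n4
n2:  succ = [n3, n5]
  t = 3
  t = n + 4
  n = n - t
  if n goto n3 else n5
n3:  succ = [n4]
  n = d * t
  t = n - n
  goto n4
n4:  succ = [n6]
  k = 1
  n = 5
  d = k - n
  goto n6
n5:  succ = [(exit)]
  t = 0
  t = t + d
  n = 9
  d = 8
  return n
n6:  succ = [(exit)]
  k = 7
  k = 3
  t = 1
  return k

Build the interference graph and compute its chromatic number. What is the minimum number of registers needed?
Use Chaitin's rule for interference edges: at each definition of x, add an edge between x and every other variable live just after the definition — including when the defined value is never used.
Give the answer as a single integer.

Per-block:
  n0: def={d,n} ue=∅
  n1: def={n} ue=∅
  n2: def={n,t} ue={n}
  n3: def={n,t} ue={d,t}
  n4: def={d,k,n} ue=∅
  n5: def={d,n,t} ue={d}
  n6: def={k,t} ue=∅

Liveness:
  n0 li=∅ lo={d,n}
  n1 li=∅ lo=∅
  n2 li={d,n} lo={d,t}
  n3 li={d,t} lo=∅
  n4 li=∅ lo=∅
  n5 li={d} lo=∅
  n6 li=∅ lo=∅

Conflict graph:
  d↔{n,t}
  k↔{n,t}
  n↔{d,k,t}
  t↔{d,k,n}

Registers:
  clique {d,n,t} ⇒ need ≥ 3
  3-colouring: c0={n}  c1={t}  c2={d,k}
  χ = 3

Answer: 3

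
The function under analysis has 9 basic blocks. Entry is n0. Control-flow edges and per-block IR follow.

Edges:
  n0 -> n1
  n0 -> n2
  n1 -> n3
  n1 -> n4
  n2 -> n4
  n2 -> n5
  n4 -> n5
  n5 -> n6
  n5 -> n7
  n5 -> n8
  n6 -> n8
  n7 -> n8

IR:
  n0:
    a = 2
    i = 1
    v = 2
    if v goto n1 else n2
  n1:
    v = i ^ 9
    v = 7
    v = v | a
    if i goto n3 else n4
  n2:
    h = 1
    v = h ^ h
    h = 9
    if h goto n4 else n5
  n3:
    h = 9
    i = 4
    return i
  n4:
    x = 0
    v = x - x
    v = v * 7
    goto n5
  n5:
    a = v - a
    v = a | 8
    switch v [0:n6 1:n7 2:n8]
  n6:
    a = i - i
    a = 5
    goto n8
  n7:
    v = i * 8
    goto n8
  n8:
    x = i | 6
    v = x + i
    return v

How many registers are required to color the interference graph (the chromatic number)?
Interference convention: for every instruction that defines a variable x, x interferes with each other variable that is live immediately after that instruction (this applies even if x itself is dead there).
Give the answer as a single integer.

Answer: 4

Working:
Block summaries:
  n0: {a,i,v} / ∅
  n1: {v} / {a,i}
  n2: {h,v} / ∅
  n3: {h,i} / ∅
  n4: {v,x} / ∅
  n5: {a,v} / {a,v}
  n6: {a} / {i}
  n7: {v} / {i}
  n8: {v,x} / {i}

Backward fixpoint:
  n0: in=∅ out={a,i}
  n1: in={a,i} out={a,i}
  n2: in={a,i} out={a,i,v}
  n3: in=∅ out=∅
  n4: in={a,i} out={a,i,v}
  n5: in={a,i,v} out={i}
  n6: in={i} out={i}
  n7: in={i} out={i}
  n8: in={i} out=∅

Interfere edges:
  a: {h,i,v,x}
  h: {a,i,v}
  i: {a,h,v,x}
  v: {a,h,i}
  x: {a,i}

Registers:
  {a,h,i,v} pairwise interfere (4-clique) ⇒ χ ≥ 4
  assign a→c0 h→c2 i→c1 v→c3 x→c2 — no edge inside a register ⇒ χ ≤ 4
  χ = 4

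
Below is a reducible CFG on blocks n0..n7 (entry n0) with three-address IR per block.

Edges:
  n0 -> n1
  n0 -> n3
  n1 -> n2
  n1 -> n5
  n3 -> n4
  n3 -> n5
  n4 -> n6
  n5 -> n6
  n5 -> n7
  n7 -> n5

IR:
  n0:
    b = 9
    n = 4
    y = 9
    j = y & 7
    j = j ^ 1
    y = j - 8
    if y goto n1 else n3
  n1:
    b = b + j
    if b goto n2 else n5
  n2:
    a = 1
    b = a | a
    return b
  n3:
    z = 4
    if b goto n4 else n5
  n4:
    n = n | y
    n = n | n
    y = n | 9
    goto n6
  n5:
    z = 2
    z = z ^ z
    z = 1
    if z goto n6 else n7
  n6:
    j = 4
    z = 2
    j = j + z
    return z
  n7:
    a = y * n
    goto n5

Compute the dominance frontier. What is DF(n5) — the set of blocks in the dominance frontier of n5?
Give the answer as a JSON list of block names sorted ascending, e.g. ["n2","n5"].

Answer: ["n5", "n6"]

Derivation:
idom tree: n1←n0 n2←n1 n3←n0 n4←n3 n5←n0 n6←n0 n7←n5
Dom at joins:
  n5: preds {n1,n3,n7}: {n0,n1} ∩ {n0,n3} ∩ {n0,n5,n7} = {n0}; idom=n0
  n6: preds {n4,n5}: {n0,n3,n4} ∩ {n0,n5} = {n0}; idom=n0

DF walk-up:
  n5←n1: walk n1 to n0
  n5←n3: walk n3 to n0
  n5←n7: walk n7→n5 to n0
  n6←n4: walk n4→n3 to n0
  n6←n5: walk n5 to n0
  n0: DF=∅
  n1: DF={n5}
  n2: DF=∅
  n3: DF={n5,n6}
  n4: DF={n6}
  n5: DF={n5,n6}
  n6: DF=∅
  n7: DF={n5}

DF(n5) = ["n5", "n6"]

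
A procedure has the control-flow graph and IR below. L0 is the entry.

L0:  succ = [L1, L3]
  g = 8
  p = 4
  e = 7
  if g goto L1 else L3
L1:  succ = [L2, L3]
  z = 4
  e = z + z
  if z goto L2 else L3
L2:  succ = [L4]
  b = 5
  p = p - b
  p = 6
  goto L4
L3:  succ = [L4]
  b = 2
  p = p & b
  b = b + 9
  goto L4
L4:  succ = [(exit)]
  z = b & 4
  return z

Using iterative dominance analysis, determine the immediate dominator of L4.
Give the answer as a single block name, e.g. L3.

Answer: L0

Derivation:
idom tree: L1←L0 L2←L1 L3←L0 L4←L0
Dom∩ at merges:
  L3: preds {L0,L1}: {L0} ∩ {L0,L1} = {L0}; idom=L0
  L4: preds {L2,L3}: {L0,L1,L2} ∩ {L0,L3} = {L0}; idom=L0

idom(L4) = L0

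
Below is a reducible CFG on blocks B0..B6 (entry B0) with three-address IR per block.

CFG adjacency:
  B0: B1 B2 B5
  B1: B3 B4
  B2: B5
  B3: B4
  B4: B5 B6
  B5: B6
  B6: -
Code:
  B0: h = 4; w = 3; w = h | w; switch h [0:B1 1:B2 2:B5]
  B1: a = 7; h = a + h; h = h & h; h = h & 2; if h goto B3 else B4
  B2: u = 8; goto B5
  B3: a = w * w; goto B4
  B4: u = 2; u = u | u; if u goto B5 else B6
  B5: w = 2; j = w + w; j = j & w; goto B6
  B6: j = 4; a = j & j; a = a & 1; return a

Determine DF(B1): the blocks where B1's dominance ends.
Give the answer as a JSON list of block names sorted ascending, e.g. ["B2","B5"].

Answer: ["B5", "B6"]

Working:
idom tree: B1←B0 B2←B0 B3←B1 B4←B1 B5←B0 B6←B0
Join-block Dom:
  B4: preds {B1,B3}: {B0,B1} ∩ {B0,B1,B3} = {B0,B1}; idom=B1
  B5: preds {B0,B2,B4}: {B0} ∩ {B0,B2} ∩ {B0,B1,B4} = {B0}; idom=B0
  B6: preds {B4,B5}: {B0,B1,B4} ∩ {B0,B5} = {B0}; idom=B0

Frontier:
  B4←B1: walk · to B1
  B4←B3: walk B3 to B1
  B5←B0: walk · to B0
  B5←B2: walk B2 to B0
  B5←B4: walk B4→B1 to B0
  B6←B4: walk B4→B1 to B0
  B6←B5: walk B5 to B0
  B0: DF=∅
  B1: DF={B5,B6}
  B2: DF={B5}
  B3: DF={B4}
  B4: DF={B5,B6}
  B5: DF={B6}
  B6: DF=∅

DF(B1) = ["B5", "B6"]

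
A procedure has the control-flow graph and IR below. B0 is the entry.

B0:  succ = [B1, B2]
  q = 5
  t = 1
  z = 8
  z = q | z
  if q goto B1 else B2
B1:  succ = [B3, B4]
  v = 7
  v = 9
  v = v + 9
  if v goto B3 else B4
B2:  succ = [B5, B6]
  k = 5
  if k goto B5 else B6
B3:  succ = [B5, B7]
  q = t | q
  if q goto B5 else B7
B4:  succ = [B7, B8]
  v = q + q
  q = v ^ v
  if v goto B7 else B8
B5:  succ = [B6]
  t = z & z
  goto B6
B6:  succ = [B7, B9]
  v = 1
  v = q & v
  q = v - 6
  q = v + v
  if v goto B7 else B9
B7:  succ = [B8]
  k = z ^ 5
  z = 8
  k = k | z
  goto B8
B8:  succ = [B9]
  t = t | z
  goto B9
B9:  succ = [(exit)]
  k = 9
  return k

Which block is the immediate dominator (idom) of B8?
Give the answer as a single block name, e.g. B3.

idom tree: B1←B0 B2←B0 B3←B1 B4←B1 B5←B0 B6←B0 B7←B0 B8←B0 B9←B0
Join-block Dom:
  B5: preds {B2,B3}: {B0,B2} ∩ {B0,B1,B3} = {B0}; idom=B0
  B6: preds {B2,B5}: {B0,B2} ∩ {B0,B5} = {B0}; idom=B0
  B7: preds {B3,B4,B6}: {B0,B1,B3} ∩ {B0,B1,B4} ∩ {B0,B6} = {B0}; idom=B0
  B8: preds {B4,B7}: {B0,B1,B4} ∩ {B0,B7} = {B0}; idom=B0
  B9: preds {B6,B8}: {B0,B6} ∩ {B0,B8} = {B0}; idom=B0

idom(B8) = B0

Answer: B0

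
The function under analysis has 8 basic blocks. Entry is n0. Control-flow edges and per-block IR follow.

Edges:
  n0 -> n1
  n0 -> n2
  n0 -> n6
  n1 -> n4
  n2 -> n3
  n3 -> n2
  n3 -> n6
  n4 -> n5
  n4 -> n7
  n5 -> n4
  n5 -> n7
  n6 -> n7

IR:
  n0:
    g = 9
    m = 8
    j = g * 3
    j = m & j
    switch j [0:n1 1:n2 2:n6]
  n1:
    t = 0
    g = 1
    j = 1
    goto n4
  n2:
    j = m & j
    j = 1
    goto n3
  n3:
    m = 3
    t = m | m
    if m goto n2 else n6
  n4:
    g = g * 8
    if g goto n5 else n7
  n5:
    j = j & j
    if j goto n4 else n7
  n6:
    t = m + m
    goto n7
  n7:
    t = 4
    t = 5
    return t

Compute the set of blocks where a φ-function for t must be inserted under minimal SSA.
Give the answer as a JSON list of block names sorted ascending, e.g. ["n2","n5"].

Answer: ["n2", "n6", "n7"]

Analysis:
idom tree: n1←n0 n2←n0 n3←n2 n4←n1 n5←n4 n6←n0 n7←n0
Dom∩ at merges:
  n2: preds {n0,n3}: {n0} ∩ {n0,n2,n3} = {n0}; idom=n0
  n4: preds {n1,n5}: {n0,n1} ∩ {n0,n1,n4,n5} = {n0,n1}; idom=n1
  n6: preds {n0,n3}: {n0} ∩ {n0,n2,n3} = {n0}; idom=n0
  n7: preds {n4,n5,n6}: {n0,n1,n4} ∩ {n0,n1,n4,n5} ∩ {n0,n6} = {n0}; idom=n0

DF walk-up:
  n2←n0: walk · to n0
  n2←n3: walk n3→n2 to n0
  n4←n1: walk · to n1
  n4←n5: walk n5→n4 to n1
  n6←n0: walk · to n0
  n6←n3: walk n3→n2 to n0
  n7←n4: walk n4→n1 to n0
  n7←n5: walk n5→n4→n1 to n0
  n7←n6: walk n6 to n0
  n0 → ∅
  n1 → {n7}
  n2 → {n2,n6}
  n3 → {n2,n6}
  n4 → {n4,n7}
  n5 → {n4,n7}
  n6 → {n7}
  n7 → ∅

φ for t: defs {n1,n3,n6,n7}
  DF⁺ = {n2,n6,n7}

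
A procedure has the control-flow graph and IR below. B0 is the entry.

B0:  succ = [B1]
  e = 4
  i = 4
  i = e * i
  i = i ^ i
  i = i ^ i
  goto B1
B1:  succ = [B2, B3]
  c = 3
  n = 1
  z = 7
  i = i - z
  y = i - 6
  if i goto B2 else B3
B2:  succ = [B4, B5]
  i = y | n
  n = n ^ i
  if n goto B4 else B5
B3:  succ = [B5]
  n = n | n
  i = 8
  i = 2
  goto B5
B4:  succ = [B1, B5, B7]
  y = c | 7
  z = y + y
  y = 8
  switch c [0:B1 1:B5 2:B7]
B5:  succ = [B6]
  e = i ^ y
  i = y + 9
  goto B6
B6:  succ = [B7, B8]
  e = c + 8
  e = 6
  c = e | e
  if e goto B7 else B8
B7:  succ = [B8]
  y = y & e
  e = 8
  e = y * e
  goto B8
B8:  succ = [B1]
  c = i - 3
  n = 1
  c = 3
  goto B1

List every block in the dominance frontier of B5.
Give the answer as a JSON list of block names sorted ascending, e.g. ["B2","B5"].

idom tree: B1←B0 B2←B1 B3←B1 B4←B2 B5←B1 B6←B5 B7←B1 B8←B1
Dom at joins:
  B1: preds {B0,B4,B8}: {B0} ∩ {B0,B1,B2,B4} ∩ {B0,B1,B8} = {B0}; idom=B0
  B5: preds {B2,B3,B4}: {B0,B1,B2} ∩ {B0,B1,B3} ∩ {B0,B1,B2,B4} = {B0,B1}; idom=B1
  B7: preds {B4,B6}: {B0,B1,B2,B4} ∩ {B0,B1,B5,B6} = {B0,B1}; idom=B1
  B8: preds {B6,B7}: {B0,B1,B5,B6} ∩ {B0,B1,B7} = {B0,B1}; idom=B1

Frontier:
  join B1 pred B0: · stop@B0
  join B1 pred B4: B4→B2→B1 stop@B0
  join B1 pred B8: B8→B1 stop@B0
  join B5 pred B2: B2 stop@B1
  join B5 pred B3: B3 stop@B1
  join B5 pred B4: B4→B2 stop@B1
  join B7 pred B4: B4→B2 stop@B1
  join B7 pred B6: B6→B5 stop@B1
  join B8 pred B6: B6→B5 stop@B1
  join B8 pred B7: B7 stop@B1
  B0: DF=∅
  B1: DF={B1}
  B2: DF={B1,B5,B7}
  B3: DF={B5}
  B4: DF={B1,B5,B7}
  B5: DF={B7,B8}
  B6: DF={B7,B8}
  B7: DF={B8}
  B8: DF={B1}

DF(B5) = ["B7", "B8"]

Answer: ["B7", "B8"]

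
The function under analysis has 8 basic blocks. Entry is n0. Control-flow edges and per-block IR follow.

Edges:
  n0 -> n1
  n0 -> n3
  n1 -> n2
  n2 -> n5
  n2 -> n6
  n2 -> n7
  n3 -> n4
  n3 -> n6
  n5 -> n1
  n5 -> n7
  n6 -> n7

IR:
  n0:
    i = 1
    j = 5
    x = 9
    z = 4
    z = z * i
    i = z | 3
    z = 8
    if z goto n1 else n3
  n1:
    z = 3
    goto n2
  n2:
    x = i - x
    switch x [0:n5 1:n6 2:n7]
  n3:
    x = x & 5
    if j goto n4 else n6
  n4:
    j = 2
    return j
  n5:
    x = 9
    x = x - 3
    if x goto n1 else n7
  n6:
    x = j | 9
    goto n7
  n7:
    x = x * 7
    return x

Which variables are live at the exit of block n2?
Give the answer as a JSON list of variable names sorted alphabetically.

Answer: ["i", "j", "x"]

Analysis:
def/use:
  n0 def {i,j,x,z} use ∅
  n1 def {z} use ∅
  n2 def {x} use {i,x}
  n3 def {x} use {j,x}
  n4 def {j} use ∅
  n5 def {x} use ∅
  n6 def {x} use {j}
  n7 def {x} use {x}

Liveness:
  live n0: ∅→{i,j,x}
  live n1: {i,j,x}→{i,j,x}
  live n2: {i,j,x}→{i,j,x}
  live n3: {j,x}→{j}
  live n4: ∅→∅
  live n5: {i,j}→{i,j,x}
  live n6: {j}→{x}
  live n7: {x}→∅

live-out(n2) = ["i", "j", "x"]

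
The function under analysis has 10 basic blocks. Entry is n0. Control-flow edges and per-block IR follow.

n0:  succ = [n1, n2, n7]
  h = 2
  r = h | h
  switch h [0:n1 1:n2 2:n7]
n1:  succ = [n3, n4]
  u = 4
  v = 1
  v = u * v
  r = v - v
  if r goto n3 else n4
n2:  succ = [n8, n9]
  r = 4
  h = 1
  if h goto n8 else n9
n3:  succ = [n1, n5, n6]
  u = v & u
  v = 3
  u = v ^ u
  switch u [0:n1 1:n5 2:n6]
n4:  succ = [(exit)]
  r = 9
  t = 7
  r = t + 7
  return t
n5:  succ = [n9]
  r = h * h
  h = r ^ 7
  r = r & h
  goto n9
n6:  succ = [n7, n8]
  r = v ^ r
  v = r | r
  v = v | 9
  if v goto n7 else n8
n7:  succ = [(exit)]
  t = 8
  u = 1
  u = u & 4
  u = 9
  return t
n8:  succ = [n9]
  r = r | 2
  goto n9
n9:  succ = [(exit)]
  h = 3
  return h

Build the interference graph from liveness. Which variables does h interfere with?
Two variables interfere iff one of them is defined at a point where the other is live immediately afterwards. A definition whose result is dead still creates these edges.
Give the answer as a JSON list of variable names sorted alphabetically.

Per-block:
  n0: def={h,r} ue=∅
  n1: def={r,u,v} ue=∅
  n2: def={h,r} ue=∅
  n3: def={u,v} ue={u,v}
  n4: def={r,t} ue=∅
  n5: def={h,r} ue={h}
  n6: def={r,v} ue={r,v}
  n7: def={t,u} ue=∅
  n8: def={r} ue={r}
  n9: def={h} ue=∅

Liveness:
  live n0: ∅→{h}
  live n1: {h}→{h,r,u,v}
  live n2: ∅→{r}
  live n3: {h,r,u,v}→{h,r,v}
  live n4: ∅→∅
  live n5: {h}→∅
  live n6: {r,v}→{r}
  live n7: ∅→∅
  live n8: {r}→∅
  live n9: ∅→∅

Interference:
  h↔{r,u,v}
  r↔{h,t,u,v}
  t↔{r,u}
  u↔{h,r,t,v}
  v↔{h,r,u}

N(h) = ["r", "u", "v"]

Answer: ["r", "u", "v"]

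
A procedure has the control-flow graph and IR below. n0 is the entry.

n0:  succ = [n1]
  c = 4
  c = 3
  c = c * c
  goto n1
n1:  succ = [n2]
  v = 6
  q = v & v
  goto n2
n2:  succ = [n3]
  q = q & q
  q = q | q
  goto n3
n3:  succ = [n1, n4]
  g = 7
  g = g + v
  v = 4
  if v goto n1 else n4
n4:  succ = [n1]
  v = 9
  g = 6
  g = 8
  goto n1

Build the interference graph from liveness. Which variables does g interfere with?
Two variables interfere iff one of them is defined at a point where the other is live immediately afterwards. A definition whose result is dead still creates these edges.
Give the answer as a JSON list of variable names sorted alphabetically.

def/use:
  n0 def {c} use ∅
  n1 def {q,v} use ∅
  n2 def {q} use {q}
  n3 def {g,v} use {v}
  n4 def {g,v} use ∅

Liveness:
  n0 li=∅ lo=∅
  n1 li=∅ lo={q,v}
  n2 li={q,v} lo={v}
  n3 li={v} lo=∅
  n4 li=∅ lo=∅

Conflict graph:
  c — ∅
  g — {v}
  q — {v}
  v — {g,q}

N(g) = ["v"]

Answer: ["v"]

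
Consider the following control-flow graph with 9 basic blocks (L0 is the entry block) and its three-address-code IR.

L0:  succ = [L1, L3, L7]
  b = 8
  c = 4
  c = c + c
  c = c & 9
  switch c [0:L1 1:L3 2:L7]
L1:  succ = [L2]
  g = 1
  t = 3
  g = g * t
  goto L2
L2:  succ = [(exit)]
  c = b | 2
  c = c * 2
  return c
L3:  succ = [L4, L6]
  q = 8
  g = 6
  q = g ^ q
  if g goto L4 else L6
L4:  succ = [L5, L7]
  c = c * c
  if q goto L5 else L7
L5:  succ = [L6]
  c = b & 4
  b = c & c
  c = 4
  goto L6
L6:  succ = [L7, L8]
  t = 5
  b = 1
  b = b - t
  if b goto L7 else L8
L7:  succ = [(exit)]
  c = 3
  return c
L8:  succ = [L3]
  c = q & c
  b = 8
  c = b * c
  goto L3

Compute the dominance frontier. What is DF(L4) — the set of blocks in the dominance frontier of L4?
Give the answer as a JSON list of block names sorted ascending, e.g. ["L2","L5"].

Answer: ["L6", "L7"]

Derivation:
idom tree: L1←L0 L2←L1 L3←L0 L4←L3 L5←L4 L6←L3 L7←L0 L8←L6
Dom∩ at merges:
  L3: preds {L0,L8}: {L0} ∩ {L0,L3,L6,L8} = {L0}; idom=L0
  L6: preds {L3,L5}: {L0,L3} ∩ {L0,L3,L4,L5} = {L0,L3}; idom=L3
  L7: preds {L0,L4,L6}: {L0} ∩ {L0,L3,L4} ∩ {L0,L3,L6} = {L0}; idom=L0

Frontier:
  join L3 pred L0: · stop@L0
  join L3 pred L8: L8→L6→L3 stop@L0
  join L6 pred L3: · stop@L3
  join L6 pred L5: L5→L4 stop@L3
  join L7 pred L0: · stop@L0
  join L7 pred L4: L4→L3 stop@L0
  join L7 pred L6: L6→L3 stop@L0
  L0: DF=∅
  L1: DF=∅
  L2: DF=∅
  L3: DF={L3,L7}
  L4: DF={L6,L7}
  L5: DF={L6}
  L6: DF={L3,L7}
  L7: DF=∅
  L8: DF={L3}

DF(L4) = ["L6", "L7"]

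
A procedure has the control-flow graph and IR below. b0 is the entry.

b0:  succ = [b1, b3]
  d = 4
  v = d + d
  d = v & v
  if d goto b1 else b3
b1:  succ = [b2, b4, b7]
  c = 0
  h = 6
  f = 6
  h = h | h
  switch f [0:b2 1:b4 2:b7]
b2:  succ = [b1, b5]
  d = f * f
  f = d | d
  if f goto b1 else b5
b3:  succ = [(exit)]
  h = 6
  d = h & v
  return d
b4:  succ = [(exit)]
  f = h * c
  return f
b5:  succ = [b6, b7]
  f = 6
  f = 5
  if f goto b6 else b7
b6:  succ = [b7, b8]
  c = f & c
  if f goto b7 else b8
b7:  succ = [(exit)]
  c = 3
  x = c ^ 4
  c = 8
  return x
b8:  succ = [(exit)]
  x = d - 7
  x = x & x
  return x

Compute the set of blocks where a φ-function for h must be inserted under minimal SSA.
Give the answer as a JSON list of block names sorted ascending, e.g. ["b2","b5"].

idom tree: b1←b0 b2←b1 b3←b0 b4←b1 b5←b2 b6←b5 b7←b1 b8←b6
Join-block Dom:
  b1: preds {b0,b2}: {b0} ∩ {b0,b1,b2} = {b0}; idom=b0
  b7: preds {b1,b5,b6}: {b0,b1} ∩ {b0,b1,b2,b5} ∩ {b0,b1,b2,b5,b6} = {b0,b1}; idom=b1

DF derivation:
  b1←b0: walk · to b0
  b1←b2: walk b2→b1 to b0
  b7←b1: walk · to b1
  b7←b5: walk b5→b2 to b1
  b7←b6: walk b6→b5→b2 to b1
  b0: DF=∅
  b1: DF={b1}
  b2: DF={b1,b7}
  b3: DF=∅
  b4: DF=∅
  b5: DF={b7}
  b6: DF={b7}
  b7: DF=∅
  b8: DF=∅

φ for h: defs {b1,b3}
  DF⁺ = {b1}

Answer: ["b1"]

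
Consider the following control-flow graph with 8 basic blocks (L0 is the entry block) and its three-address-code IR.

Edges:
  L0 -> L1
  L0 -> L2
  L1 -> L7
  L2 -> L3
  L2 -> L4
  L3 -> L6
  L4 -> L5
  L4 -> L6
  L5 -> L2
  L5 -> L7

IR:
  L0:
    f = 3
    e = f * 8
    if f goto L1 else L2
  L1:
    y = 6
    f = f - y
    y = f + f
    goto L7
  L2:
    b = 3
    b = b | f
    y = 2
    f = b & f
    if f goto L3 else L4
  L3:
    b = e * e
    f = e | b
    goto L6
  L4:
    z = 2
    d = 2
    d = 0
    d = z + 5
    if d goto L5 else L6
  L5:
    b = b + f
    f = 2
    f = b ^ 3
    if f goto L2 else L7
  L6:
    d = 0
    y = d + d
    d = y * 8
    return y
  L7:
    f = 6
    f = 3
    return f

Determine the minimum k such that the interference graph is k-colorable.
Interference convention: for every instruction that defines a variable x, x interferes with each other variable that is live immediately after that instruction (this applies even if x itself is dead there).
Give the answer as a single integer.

def/use:
  L0 def {e,f} use ∅
  L1 def {f,y} use {f}
  L2 def {b,f,y} use {f}
  L3 def {b,f} use {e}
  L4 def {d,z} use ∅
  L5 def {b,f} use {b,f}
  L6 def {d,y} use ∅
  L7 def {f} use ∅

Liveness:
  L0: in=∅ out={e,f}
  L1: in={f} out=∅
  L2: in={e,f} out={b,e,f}
  L3: in={e} out=∅
  L4: in={b,e,f} out={b,e,f}
  L5: in={b,e,f} out={e,f}
  L6: in=∅ out=∅
  L7: in=∅ out=∅

Conflict graph:
  b: {d,e,f,y,z}
  d: {b,e,f,y,z}
  e: {b,d,f,y,z}
  f: {b,d,e,y,z}
  y: {b,d,e,f}
  z: {b,d,e,f}

Colouring:
  lower bound: {b,d,e,f,y} mutually conflict ⇒ χ ≥ 5
  assign b→c0 d→c1 e→c2 f→c3 y→c4 z→c4 — no edge inside a register ⇒ χ ≤ 5
  χ = 5

Answer: 5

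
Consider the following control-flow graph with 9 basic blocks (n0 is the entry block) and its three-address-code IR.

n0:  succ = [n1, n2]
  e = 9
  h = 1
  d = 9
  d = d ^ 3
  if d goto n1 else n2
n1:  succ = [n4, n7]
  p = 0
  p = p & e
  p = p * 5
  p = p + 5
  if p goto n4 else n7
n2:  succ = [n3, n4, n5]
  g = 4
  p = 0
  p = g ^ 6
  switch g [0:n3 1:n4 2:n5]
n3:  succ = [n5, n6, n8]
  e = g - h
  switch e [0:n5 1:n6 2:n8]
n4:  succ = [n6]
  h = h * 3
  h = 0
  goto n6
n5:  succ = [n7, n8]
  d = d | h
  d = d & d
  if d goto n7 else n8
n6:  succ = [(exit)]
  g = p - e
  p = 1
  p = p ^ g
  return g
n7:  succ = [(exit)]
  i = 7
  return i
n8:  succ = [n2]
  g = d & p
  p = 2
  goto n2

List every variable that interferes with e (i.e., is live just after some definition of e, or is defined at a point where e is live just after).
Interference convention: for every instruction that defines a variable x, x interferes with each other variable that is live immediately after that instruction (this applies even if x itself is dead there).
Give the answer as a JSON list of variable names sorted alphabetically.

Answer: ["d", "g", "h", "p"]

Working:
Block summaries:
  n0: {d,e,h} / ∅
  n1: {p} / {e}
  n2: {g,p} / ∅
  n3: {e} / {g,h}
  n4: {h} / {h}
  n5: {d} / {d,h}
  n6: {g,p} / {e,p}
  n7: {i} / ∅
  n8: {g,p} / {d,p}

Live sets:
  live n0: ∅→{d,e,h}
  live n1: {e,h}→{e,h,p}
  live n2: {d,e,h}→{d,e,g,h,p}
  live n3: {d,g,h,p}→{d,e,h,p}
  live n4: {e,h,p}→{e,p}
  live n5: {d,e,h,p}→{d,e,h,p}
  live n6: {e,p}→∅
  live n7: ∅→∅
  live n8: {d,e,h,p}→{d,e,h}

Conflict graph:
  d — {e,g,h,p}
  e — {d,g,h,p}
  g — {d,e,h,p}
  h — {d,e,g,p}
  i — ∅
  p — {d,e,g,h}

N(e) = ["d", "g", "h", "p"]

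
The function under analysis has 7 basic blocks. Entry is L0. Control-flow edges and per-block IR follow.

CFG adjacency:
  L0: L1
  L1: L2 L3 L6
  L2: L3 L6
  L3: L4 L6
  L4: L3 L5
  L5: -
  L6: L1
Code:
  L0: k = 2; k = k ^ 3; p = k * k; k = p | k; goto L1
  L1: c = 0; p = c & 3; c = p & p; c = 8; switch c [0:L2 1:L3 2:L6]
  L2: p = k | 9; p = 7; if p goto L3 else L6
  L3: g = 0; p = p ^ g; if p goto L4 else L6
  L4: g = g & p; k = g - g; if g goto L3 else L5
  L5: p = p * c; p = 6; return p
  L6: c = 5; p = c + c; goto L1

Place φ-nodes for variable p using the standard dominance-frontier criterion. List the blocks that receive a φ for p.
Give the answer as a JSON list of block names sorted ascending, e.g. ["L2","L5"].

Answer: ["L1", "L3", "L6"]

Analysis:
idom tree: L1←L0 L2←L1 L3←L1 L4←L3 L5←L4 L6←L1
Dom∩ at merges:
  L1: preds {L0,L6}: {L0} ∩ {L0,L1,L6} = {L0}; idom=L0
  L3: preds {L1,L2,L4}: {L0,L1} ∩ {L0,L1,L2} ∩ {L0,L1,L3,L4} = {L0,L1}; idom=L1
  L6: preds {L1,L2,L3}: {L0,L1} ∩ {L0,L1,L2} ∩ {L0,L1,L3} = {L0,L1}; idom=L1

DF walk-up:
  L1←L0: walk · to L0
  L1←L6: walk L6→L1 to L0
  L3←L1: walk · to L1
  L3←L2: walk L2 to L1
  L3←L4: walk L4→L3 to L1
  L6←L1: walk · to L1
  L6←L2: walk L2 to L1
  L6←L3: walk L3 to L1
  DF(L0)=∅
  DF(L1)={L1}
  DF(L2)={L3,L6}
  DF(L3)={L3,L6}
  DF(L4)={L3}
  DF(L5)=∅
  DF(L6)={L1}

φ for p: defs {L0,L1,L2,L3,L5,L6}
  DF⁺ = {L1,L3,L6}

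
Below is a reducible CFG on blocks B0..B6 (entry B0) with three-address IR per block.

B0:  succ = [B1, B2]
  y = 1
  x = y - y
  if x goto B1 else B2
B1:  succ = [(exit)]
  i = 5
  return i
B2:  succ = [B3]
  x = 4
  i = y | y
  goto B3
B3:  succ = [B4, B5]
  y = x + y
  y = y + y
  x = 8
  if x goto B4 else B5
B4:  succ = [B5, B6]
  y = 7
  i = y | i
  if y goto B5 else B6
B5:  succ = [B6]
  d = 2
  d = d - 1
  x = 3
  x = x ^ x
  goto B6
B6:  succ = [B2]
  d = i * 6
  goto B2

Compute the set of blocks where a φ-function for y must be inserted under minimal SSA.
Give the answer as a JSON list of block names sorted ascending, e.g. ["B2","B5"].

Answer: ["B2", "B5", "B6"]

Derivation:
idom tree: B1←B0 B2←B0 B3←B2 B4←B3 B5←B3 B6←B3
Join-block Dom:
  B2: preds {B0,B6}: {B0} ∩ {B0,B2,B3,B6} = {B0}; idom=B0
  B5: preds {B3,B4}: {B0,B2,B3} ∩ {B0,B2,B3,B4} = {B0,B2,B3}; idom=B3
  B6: preds {B4,B5}: {B0,B2,B3,B4} ∩ {B0,B2,B3,B5} = {B0,B2,B3}; idom=B3

DF derivation:
  join B2 pred B0: · stop@B0
  join B2 pred B6: B6→B3→B2 stop@B0
  join B5 pred B3: · stop@B3
  join B5 pred B4: B4 stop@B3
  join B6 pred B4: B4 stop@B3
  join B6 pred B5: B5 stop@B3
  DF(B0)=∅
  DF(B1)=∅
  DF(B2)={B2}
  DF(B3)={B2}
  DF(B4)={B5,B6}
  DF(B5)={B6}
  DF(B6)={B2}

φ for y: defs {B0,B3,B4}
  DF⁺ = {B2,B5,B6}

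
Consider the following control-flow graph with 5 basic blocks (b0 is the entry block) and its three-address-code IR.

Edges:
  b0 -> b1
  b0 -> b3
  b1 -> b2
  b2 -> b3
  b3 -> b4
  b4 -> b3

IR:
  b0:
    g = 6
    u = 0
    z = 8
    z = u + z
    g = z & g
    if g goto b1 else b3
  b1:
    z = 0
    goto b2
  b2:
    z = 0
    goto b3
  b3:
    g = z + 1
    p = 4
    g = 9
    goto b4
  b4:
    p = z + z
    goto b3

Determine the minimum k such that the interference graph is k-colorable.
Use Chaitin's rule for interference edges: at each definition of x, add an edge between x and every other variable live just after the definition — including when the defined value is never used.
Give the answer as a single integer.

Answer: 3

Derivation:
Block summaries:
  b0: def={g,u,z} ue=∅
  b1: def={z} ue=∅
  b2: def={z} ue=∅
  b3: def={g,p} ue={z}
  b4: def={p} ue={z}

Live sets:
  b0: in=∅ out={z}
  b1: in=∅ out=∅
  b2: in=∅ out={z}
  b3: in={z} out={z}
  b4: in={z} out={z}

Interference:
  g — {u,z}
  p — {z}
  u — {g,z}
  z — {g,p,u}

Registers:
  {g,u,z} pairwise interfere (3-clique) ⇒ χ ≥ 3
  3-colouring: R0={z}  R1={g,p}  R2={u}
  χ = 3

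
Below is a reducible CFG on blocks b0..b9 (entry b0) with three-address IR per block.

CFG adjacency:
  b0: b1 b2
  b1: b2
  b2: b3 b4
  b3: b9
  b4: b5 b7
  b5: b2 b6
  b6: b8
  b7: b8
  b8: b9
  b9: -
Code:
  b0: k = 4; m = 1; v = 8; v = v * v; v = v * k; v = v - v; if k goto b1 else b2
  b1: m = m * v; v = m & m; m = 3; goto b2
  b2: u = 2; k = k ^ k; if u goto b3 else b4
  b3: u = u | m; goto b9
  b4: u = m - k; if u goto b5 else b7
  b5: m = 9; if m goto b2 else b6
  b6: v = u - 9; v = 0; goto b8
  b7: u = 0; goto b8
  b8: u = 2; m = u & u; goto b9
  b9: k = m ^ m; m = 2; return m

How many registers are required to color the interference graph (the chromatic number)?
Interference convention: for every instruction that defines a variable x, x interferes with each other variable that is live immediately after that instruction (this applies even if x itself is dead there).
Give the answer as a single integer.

Answer: 3

Working:
Per-block:
  b0: {k,m,v} / ∅
  b1: {m,v} / {m,v}
  b2: {k,u} / {k}
  b3: {u} / {m,u}
  b4: {u} / {k,m}
  b5: {m} / ∅
  b6: {v} / {u}
  b7: {u} / ∅
  b8: {m,u} / ∅
  b9: {k,m} / {m}

Backward fixpoint:
  b0: in=∅ out={k,m,v}
  b1: in={k,m,v} out={k,m}
  b2: in={k,m} out={k,m,u}
  b3: in={m,u} out={m}
  b4: in={k,m} out={k,u}
  b5: in={k,u} out={k,m,u}
  b6: in={u} out=∅
  b7: in=∅ out=∅
  b8: in=∅ out={m}
  b9: in={m} out=∅

Interfere edges:
  k — {m,u,v}
  m — {k,u,v}
  u — {k,m}
  v — {k,m}

Colouring:
  {k,m,u} pairwise interfere (3-clique) ⇒ χ ≥ 3
  3-colouring: r0={k}  r1={m}  r2={u,v}
  χ = 3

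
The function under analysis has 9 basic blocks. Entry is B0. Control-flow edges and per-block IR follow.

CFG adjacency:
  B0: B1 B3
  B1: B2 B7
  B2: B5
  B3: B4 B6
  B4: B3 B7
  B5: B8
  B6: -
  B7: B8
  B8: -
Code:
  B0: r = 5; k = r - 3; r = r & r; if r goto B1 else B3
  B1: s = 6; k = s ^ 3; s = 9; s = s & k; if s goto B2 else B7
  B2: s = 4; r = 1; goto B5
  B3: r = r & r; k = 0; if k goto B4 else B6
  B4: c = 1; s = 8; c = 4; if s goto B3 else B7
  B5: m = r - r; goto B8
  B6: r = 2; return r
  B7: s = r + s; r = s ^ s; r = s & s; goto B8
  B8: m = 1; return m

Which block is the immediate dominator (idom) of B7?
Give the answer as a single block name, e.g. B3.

idom tree: B1←B0 B2←B1 B3←B0 B4←B3 B5←B2 B6←B3 B7←B0 B8←B0
Dom∩ at merges:
  B3: preds {B0,B4}: {B0} ∩ {B0,B3,B4} = {B0}; idom=B0
  B7: preds {B1,B4}: {B0,B1} ∩ {B0,B3,B4} = {B0}; idom=B0
  B8: preds {B5,B7}: {B0,B1,B2,B5} ∩ {B0,B7} = {B0}; idom=B0

idom(B7) = B0

Answer: B0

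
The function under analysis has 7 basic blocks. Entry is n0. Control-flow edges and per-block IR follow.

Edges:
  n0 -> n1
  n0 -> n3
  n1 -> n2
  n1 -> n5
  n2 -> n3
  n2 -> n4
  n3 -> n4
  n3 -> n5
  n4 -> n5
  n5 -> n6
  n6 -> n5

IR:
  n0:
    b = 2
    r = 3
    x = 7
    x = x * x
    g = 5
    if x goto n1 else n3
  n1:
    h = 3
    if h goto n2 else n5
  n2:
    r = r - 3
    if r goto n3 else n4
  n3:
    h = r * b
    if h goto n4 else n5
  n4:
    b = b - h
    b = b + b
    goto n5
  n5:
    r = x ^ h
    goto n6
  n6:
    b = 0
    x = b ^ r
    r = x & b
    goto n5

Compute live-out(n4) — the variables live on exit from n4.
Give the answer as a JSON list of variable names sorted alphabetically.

def/use:
  n0: {b,g,r,x} / ∅
  n1: {h} / ∅
  n2: {r} / {r}
  n3: {h} / {b,r}
  n4: {b} / {b,h}
  n5: {r} / {h,x}
  n6: {b,r,x} / {r}

Liveness:
  n0: in=∅ out={b,r,x}
  n1: in={b,r,x} out={b,h,r,x}
  n2: in={b,h,r,x} out={b,h,r,x}
  n3: in={b,r,x} out={b,h,x}
  n4: in={b,h,x} out={h,x}
  n5: in={h,x} out={h,r}
  n6: in={h,r} out={h,x}

live-out(n4) = ["h", "x"]

Answer: ["h", "x"]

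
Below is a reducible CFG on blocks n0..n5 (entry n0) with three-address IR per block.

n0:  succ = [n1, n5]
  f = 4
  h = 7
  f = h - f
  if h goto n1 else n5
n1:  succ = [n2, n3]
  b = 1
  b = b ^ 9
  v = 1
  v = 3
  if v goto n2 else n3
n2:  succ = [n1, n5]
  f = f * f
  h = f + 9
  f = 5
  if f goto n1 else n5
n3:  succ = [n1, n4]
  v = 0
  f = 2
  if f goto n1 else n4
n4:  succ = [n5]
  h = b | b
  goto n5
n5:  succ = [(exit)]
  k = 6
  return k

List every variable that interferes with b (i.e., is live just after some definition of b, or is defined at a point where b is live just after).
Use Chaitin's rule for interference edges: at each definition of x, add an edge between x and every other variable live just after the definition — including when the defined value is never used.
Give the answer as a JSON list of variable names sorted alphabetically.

Answer: ["f", "v"]

Derivation:
def/use:
  n0: def={f,h} ue=∅
  n1: def={b,v} ue=∅
  n2: def={f,h} ue={f}
  n3: def={f,v} ue=∅
  n4: def={h} ue={b}
  n5: def={k} ue=∅

Live sets:
  live n0: ∅→{f}
  live n1: {f}→{b,f}
  live n2: {f}→{f}
  live n3: {b}→{b,f}
  live n4: {b}→∅
  live n5: ∅→∅

Conflict graph:
  b: {f,v}
  f: {b,h,v}
  h: {f}
  k: ∅
  v: {b,f}

N(b) = ["f", "v"]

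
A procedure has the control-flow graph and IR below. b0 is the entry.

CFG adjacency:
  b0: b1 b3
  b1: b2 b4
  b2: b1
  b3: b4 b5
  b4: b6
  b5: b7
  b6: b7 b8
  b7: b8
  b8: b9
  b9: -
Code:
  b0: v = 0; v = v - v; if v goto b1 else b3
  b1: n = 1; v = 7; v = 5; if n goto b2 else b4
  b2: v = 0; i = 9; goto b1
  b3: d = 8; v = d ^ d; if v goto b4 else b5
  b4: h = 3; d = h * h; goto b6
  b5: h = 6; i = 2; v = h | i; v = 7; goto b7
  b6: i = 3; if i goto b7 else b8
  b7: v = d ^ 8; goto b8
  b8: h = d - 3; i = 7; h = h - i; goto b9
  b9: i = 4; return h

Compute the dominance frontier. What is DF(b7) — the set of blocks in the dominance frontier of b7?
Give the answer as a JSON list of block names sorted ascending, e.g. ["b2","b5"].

Answer: ["b8"]

Analysis:
idom tree: b1←b0 b2←b1 b3←b0 b4←b0 b5←b3 b6←b4 b7←b0 b8←b0 b9←b8
Dom∩ at merges:
  b1: preds {b0,b2}: {b0} ∩ {b0,b1,b2} = {b0}; idom=b0
  b4: preds {b1,b3}: {b0,b1} ∩ {b0,b3} = {b0}; idom=b0
  b7: preds {b5,b6}: {b0,b3,b5} ∩ {b0,b4,b6} = {b0}; idom=b0
  b8: preds {b6,b7}: {b0,b4,b6} ∩ {b0,b7} = {b0}; idom=b0

DF derivation:
  join b1 pred b0: · stop@b0
  join b1 pred b2: b2→b1 stop@b0
  join b4 pred b1: b1 stop@b0
  join b4 pred b3: b3 stop@b0
  join b7 pred b5: b5→b3 stop@b0
  join b7 pred b6: b6→b4 stop@b0
  join b8 pred b6: b6→b4 stop@b0
  join b8 pred b7: b7 stop@b0
  b0: DF=∅
  b1: DF={b1,b4}
  b2: DF={b1}
  b3: DF={b4,b7}
  b4: DF={b7,b8}
  b5: DF={b7}
  b6: DF={b7,b8}
  b7: DF={b8}
  b8: DF=∅
  b9: DF=∅

DF(b7) = ["b8"]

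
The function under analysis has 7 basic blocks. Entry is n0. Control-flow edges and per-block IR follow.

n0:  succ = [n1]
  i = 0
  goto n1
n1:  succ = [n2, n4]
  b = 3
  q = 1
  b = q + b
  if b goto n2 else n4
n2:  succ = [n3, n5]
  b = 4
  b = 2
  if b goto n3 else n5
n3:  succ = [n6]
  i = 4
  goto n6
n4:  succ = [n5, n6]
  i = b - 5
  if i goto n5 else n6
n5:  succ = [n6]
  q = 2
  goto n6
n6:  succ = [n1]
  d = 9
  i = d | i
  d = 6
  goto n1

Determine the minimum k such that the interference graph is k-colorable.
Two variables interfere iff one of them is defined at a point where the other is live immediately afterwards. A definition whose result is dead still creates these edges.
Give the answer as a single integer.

Answer: 3

Analysis:
Per-block:
  n0: def={i} ue=∅
  n1: def={b,q} ue=∅
  n2: def={b} ue=∅
  n3: def={i} ue=∅
  n4: def={i} ue={b}
  n5: def={q} ue=∅
  n6: def={d,i} ue={i}

Live sets:
  n0: in=∅ out={i}
  n1: in={i} out={b,i}
  n2: in={i} out={i}
  n3: in=∅ out={i}
  n4: in={b} out={i}
  n5: in={i} out={i}
  n6: in={i} out={i}

Interfere edges:
  b↔{i,q}
  d↔{i}
  i↔{b,d,q}
  q↔{b,i}

Chromatic number:
  clique {b,i,q} ⇒ need ≥ 3
  3-colouring: r0={i}  r1={b,d}  r2={q}
  χ = 3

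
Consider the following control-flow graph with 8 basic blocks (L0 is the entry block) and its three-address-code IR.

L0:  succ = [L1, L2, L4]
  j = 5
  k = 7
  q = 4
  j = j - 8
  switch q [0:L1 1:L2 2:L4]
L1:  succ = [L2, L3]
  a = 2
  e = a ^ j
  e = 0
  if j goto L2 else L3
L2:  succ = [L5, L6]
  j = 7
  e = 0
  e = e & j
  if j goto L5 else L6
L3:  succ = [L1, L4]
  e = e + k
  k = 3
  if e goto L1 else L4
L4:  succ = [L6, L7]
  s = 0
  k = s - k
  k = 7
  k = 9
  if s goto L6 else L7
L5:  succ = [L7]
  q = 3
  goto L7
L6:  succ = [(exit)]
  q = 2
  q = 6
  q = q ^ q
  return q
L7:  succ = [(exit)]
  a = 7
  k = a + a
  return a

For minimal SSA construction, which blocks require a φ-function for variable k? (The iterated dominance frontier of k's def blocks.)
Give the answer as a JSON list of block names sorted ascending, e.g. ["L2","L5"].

Answer: ["L1", "L2", "L4", "L6", "L7"]

Analysis:
idom tree: L1←L0 L2←L0 L3←L1 L4←L0 L5←L2 L6←L0 L7←L0
Join-block Dom:
  L1: preds {L0,L3}: {L0} ∩ {L0,L1,L3} = {L0}; idom=L0
  L2: preds {L0,L1}: {L0} ∩ {L0,L1} = {L0}; idom=L0
  L4: preds {L0,L3}: {L0} ∩ {L0,L1,L3} = {L0}; idom=L0
  L6: preds {L2,L4}: {L0,L2} ∩ {L0,L4} = {L0}; idom=L0
  L7: preds {L4,L5}: {L0,L4} ∩ {L0,L2,L5} = {L0}; idom=L0

DF derivation:
  join L1 pred L0: · stop@L0
  join L1 pred L3: L3→L1 stop@L0
  join L2 pred L0: · stop@L0
  join L2 pred L1: L1 stop@L0
  join L4 pred L0: · stop@L0
  join L4 pred L3: L3→L1 stop@L0
  join L6 pred L2: L2 stop@L0
  join L6 pred L4: L4 stop@L0
  join L7 pred L4: L4 stop@L0
  join L7 pred L5: L5→L2 stop@L0
  L0: DF=∅
  L1: DF={L1,L2,L4}
  L2: DF={L6,L7}
  L3: DF={L1,L4}
  L4: DF={L6,L7}
  L5: DF={L7}
  L6: DF=∅
  L7: DF=∅

φ for k: defs {L0,L3,L4,L7}
  DF⁺ = {L1,L2,L4,L6,L7}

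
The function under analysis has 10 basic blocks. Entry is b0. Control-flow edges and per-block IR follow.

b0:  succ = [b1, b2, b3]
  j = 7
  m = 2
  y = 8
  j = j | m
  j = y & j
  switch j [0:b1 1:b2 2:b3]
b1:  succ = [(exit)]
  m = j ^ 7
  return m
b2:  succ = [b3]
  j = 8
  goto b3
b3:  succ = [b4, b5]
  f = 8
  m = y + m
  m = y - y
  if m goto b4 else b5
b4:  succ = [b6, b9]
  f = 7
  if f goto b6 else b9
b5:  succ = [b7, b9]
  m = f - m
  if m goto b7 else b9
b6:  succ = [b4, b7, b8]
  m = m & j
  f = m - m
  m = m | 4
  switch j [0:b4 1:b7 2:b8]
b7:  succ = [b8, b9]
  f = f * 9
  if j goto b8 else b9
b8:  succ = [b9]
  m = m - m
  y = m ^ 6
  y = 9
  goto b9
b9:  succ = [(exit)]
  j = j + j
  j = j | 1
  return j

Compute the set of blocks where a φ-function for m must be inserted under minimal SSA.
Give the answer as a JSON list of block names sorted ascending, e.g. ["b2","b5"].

Answer: ["b4", "b7", "b8", "b9"]

Working:
idom tree: b1←b0 b2←b0 b3←b0 b4←b3 b5←b3 b6←b4 b7←b3 b8←b3 b9←b3
Join-block Dom:
  b3: preds {b0,b2}: {b0} ∩ {b0,b2} = {b0}; idom=b0
  b4: preds {b3,b6}: {b0,b3} ∩ {b0,b3,b4,b6} = {b0,b3}; idom=b3
  b7: preds {b5,b6}: {b0,b3,b5} ∩ {b0,b3,b4,b6} = {b0,b3}; idom=b3
  b8: preds {b6,b7}: {b0,b3,b4,b6} ∩ {b0,b3,b7} = {b0,b3}; idom=b3
  b9: preds {b4,b5,b7,b8}: {b0,b3,b4} ∩ {b0,b3,b5} ∩ {b0,b3,b7} ∩ {b0,b3,b8} = {b0,b3}; idom=b3

DF derivation:
  b3←b0: walk · to b0
  b3←b2: walk b2 to b0
  b4←b3: walk · to b3
  b4←b6: walk b6→b4 to b3
  b7←b5: walk b5 to b3
  b7←b6: walk b6→b4 to b3
  b8←b6: walk b6→b4 to b3
  b8←b7: walk b7 to b3
  b9←b4: walk b4 to b3
  b9←b5: walk b5 to b3
  b9←b7: walk b7 to b3
  b9←b8: walk b8 to b3
  DF(b0)=∅
  DF(b1)=∅
  DF(b2)={b3}
  DF(b3)=∅
  DF(b4)={b4,b7,b8,b9}
  DF(b5)={b7,b9}
  DF(b6)={b4,b7,b8}
  DF(b7)={b8,b9}
  DF(b8)={b9}
  DF(b9)=∅

φ for m: defs {b0,b1,b3,b5,b6,b8}
  DF⁺ = {b4,b7,b8,b9}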